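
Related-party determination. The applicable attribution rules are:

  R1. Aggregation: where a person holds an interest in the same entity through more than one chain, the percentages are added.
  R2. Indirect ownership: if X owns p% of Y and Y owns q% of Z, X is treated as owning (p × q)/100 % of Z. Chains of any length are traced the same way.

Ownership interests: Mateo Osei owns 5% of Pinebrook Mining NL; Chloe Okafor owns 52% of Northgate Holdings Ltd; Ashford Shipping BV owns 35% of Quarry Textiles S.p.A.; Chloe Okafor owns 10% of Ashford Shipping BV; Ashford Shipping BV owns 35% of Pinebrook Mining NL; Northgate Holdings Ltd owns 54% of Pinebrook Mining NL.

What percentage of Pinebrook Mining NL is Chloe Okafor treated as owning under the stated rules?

31.58%

Chain via Ashford Shipping BV (R2): 10% × 35% = 3.5% of Pinebrook Mining NL.
Chain via Northgate Holdings Ltd (R2): 52% × 54% = 28.08% of Pinebrook Mining NL.
Aggregating (R1): 3.5% + 28.08% = 31.58%.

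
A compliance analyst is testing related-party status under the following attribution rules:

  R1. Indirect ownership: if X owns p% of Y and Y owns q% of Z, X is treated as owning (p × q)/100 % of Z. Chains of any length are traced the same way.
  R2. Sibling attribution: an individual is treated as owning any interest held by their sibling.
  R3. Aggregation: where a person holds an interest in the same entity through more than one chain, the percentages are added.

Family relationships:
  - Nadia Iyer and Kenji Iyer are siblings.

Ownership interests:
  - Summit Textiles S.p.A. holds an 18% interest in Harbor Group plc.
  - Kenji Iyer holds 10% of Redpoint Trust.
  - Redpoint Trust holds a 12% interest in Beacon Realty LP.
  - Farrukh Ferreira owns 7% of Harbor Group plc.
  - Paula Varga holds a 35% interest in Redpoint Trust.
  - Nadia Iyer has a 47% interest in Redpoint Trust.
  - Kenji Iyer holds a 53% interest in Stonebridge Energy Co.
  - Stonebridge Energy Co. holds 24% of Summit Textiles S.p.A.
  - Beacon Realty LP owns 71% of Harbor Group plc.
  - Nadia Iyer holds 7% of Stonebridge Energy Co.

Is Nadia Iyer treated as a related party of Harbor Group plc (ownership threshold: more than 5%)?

Yes

By sibling attribution (R2), Nadia Iyer is treated as also owning Kenji Iyer's interest in Redpoint Trust, giving 47% + 10% = 57%.
By sibling attribution (R2), Nadia Iyer is treated as also owning Kenji Iyer's interest in Stonebridge Energy Co, giving 7% + 53% = 60%.
Chain via Redpoint Trust → Beacon Realty LP (R1): 57% × 12% × 71% = 4.8564% of Harbor Group plc.
Chain via Stonebridge Energy Co. → Summit Textiles S.p.A. (R1): 60% × 24% × 18% = 2.592% of Harbor Group plc.
Aggregating (R3): 4.8564% + 2.592% = 7.4484%.
7.4484% exceeds the 5% threshold, so Nadia is a related party to Harbor Group plc.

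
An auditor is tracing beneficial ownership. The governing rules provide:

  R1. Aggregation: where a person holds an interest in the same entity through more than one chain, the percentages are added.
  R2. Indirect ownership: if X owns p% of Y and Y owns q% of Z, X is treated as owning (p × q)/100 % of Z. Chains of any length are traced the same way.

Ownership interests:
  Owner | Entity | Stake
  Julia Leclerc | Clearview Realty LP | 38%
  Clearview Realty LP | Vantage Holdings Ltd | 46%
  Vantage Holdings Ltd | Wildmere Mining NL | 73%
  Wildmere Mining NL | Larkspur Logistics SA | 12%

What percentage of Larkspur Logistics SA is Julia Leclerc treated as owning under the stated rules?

1.531248%

Chain via Clearview Realty LP → Vantage Holdings Ltd → Wildmere Mining NL (R2): 38% × 46% × 73% × 12% = 1.531248% of Larkspur Logistics SA.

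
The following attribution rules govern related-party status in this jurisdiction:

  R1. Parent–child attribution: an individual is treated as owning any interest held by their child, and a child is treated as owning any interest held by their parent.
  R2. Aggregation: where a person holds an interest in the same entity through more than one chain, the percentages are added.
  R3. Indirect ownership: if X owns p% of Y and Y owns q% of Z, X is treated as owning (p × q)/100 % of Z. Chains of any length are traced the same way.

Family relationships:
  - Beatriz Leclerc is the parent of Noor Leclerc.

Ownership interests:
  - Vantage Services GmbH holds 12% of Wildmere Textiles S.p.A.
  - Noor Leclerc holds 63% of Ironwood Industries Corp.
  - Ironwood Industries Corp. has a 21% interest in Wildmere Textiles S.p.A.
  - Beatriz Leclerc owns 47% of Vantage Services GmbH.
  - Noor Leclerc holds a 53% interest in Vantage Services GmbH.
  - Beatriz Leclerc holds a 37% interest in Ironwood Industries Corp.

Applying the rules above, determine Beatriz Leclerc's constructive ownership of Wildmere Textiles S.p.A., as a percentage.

33%

By parent–child attribution (R1), Beatriz Leclerc is treated as also owning Noor Leclerc's interest in Vantage Services GmbH, giving 47% + 53% = 100%.
By parent–child attribution (R1), Beatriz Leclerc is treated as also owning Noor Leclerc's interest in Ironwood Industries Corp, giving 37% + 63% = 100%.
Chain via Vantage Services GmbH (R3): 100% × 12% = 12% of Wildmere Textiles S.p.A.
Chain via Ironwood Industries Corp. (R3): 100% × 21% = 21% of Wildmere Textiles S.p.A.
Aggregating (R2): 12% + 21% = 33%.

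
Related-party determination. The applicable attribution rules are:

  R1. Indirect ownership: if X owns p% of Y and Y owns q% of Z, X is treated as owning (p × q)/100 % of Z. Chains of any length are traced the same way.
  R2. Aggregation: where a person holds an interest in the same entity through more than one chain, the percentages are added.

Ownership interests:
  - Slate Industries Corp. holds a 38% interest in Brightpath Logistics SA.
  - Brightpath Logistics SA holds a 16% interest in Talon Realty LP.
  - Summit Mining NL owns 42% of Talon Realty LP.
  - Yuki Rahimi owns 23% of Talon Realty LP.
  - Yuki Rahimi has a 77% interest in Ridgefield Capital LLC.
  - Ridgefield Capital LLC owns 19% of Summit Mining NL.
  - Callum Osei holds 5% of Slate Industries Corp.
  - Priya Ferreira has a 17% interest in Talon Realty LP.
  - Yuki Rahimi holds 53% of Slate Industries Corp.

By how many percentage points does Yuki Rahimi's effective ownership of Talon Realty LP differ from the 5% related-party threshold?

Chain via Slate Industries Corp. → Brightpath Logistics SA (R1): 53% × 38% × 16% = 3.2224% of Talon Realty LP.
Chain via Ridgefield Capital LLC → Summit Mining NL (R1): 77% × 19% × 42% = 6.1446% of Talon Realty LP.
Direct interest in Talon Realty LP: 23%.
Aggregating (R2): 3.2224% + 6.1446% + 23% = 32.367%.
32.367% exceeds the 5% threshold by 27.367 percentage points.

27.367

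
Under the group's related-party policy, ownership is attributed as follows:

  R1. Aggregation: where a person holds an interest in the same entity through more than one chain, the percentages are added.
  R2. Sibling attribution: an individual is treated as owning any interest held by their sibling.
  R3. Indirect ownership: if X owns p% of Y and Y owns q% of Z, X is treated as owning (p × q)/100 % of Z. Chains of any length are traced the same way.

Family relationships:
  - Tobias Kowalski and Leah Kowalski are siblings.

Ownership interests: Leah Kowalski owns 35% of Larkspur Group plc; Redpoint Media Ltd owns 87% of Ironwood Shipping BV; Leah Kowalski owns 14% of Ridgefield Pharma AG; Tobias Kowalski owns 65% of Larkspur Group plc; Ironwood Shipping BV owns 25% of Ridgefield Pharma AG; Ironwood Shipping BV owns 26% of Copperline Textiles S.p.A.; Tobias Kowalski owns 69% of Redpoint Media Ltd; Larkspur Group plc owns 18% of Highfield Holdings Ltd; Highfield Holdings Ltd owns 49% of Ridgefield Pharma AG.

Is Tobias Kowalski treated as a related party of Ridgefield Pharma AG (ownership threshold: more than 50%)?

No

By sibling attribution (R2), Tobias Kowalski is treated as also owning Leah Kowalski's interest in Larkspur Group plc, giving 65% + 35% = 100%.
By sibling attribution (R2), Tobias Kowalski is treated as owning Leah Kowalski's 14% interest in Ridgefield Pharma AG.
Chain via Larkspur Group plc → Highfield Holdings Ltd (R3): 100% × 18% × 49% = 8.82% of Ridgefield Pharma AG.
Chain via Redpoint Media Ltd → Ironwood Shipping BV (R3): 69% × 87% × 25% = 15.0075% of Ridgefield Pharma AG.
Direct interest in Ridgefield Pharma AG: 14%.
Aggregating (R1): 8.82% + 15.0075% + 14% = 37.8275%.
37.8275% does not exceed the 50% threshold, so Tobias is not a related party to Ridgefield Pharma AG.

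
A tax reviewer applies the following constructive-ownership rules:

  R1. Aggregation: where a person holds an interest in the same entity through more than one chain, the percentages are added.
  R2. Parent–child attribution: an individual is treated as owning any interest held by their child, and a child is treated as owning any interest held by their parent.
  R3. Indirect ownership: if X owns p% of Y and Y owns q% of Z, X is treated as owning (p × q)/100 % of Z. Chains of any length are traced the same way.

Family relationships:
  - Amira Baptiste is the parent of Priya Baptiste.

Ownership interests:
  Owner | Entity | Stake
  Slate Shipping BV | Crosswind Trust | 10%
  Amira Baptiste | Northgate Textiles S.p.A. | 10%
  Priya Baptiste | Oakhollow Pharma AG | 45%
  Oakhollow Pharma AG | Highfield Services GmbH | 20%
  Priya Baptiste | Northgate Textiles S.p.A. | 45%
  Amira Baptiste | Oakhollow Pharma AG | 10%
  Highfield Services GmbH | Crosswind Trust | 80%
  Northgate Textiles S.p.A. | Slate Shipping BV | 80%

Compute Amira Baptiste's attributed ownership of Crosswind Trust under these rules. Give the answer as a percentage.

By parent–child attribution (R2), Amira Baptiste is treated as also owning Priya Baptiste's interest in Oakhollow Pharma AG, giving 10% + 45% = 55%.
By parent–child attribution (R2), Amira Baptiste is treated as also owning Priya Baptiste's interest in Northgate Textiles S.p.A, giving 10% + 45% = 55%.
Chain via Oakhollow Pharma AG → Highfield Services GmbH (R3): 55% × 20% × 80% = 8.8% of Crosswind Trust.
Chain via Northgate Textiles S.p.A. → Slate Shipping BV (R3): 55% × 80% × 10% = 4.4% of Crosswind Trust.
Aggregating (R1): 8.8% + 4.4% = 13.2%.

13.2%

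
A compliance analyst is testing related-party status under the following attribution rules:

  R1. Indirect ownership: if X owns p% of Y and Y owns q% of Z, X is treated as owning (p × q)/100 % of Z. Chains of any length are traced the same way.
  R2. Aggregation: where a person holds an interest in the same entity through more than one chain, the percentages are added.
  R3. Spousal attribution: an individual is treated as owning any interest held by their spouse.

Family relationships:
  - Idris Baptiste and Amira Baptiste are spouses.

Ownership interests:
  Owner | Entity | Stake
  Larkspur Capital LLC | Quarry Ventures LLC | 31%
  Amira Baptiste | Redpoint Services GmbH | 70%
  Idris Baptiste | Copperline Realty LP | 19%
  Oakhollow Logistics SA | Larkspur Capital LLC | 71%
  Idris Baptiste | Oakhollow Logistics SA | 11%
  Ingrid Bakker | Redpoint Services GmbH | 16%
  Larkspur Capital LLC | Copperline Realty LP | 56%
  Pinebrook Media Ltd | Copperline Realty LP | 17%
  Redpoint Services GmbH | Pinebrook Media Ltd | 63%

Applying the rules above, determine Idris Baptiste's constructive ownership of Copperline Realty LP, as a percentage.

30.8706%

By spousal attribution (R3), Idris Baptiste is treated as owning Amira Baptiste's 70% interest in Redpoint Services GmbH.
Chain via Oakhollow Logistics SA → Larkspur Capital LLC (R1): 11% × 71% × 56% = 4.3736% of Copperline Realty LP.
Direct interest in Copperline Realty LP: 19%.
Chain via Redpoint Services GmbH → Pinebrook Media Ltd (R1): 70% × 63% × 17% = 7.497% of Copperline Realty LP.
Aggregating (R2): 4.3736% + 19% + 7.497% = 30.8706%.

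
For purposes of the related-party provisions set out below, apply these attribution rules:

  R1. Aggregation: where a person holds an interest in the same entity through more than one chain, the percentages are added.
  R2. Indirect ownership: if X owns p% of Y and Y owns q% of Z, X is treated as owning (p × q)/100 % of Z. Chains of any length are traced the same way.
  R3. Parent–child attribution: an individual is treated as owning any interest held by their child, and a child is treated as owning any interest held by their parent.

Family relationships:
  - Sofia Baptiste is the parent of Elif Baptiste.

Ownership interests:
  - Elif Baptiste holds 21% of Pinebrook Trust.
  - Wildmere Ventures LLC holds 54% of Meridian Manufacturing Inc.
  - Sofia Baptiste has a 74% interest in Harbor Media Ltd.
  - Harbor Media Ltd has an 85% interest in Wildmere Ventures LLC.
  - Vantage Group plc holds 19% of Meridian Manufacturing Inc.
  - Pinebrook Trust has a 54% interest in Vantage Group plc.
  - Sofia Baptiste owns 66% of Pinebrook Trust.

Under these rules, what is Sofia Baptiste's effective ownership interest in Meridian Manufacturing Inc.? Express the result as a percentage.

42.8922%

By parent–child attribution (R3), Sofia Baptiste is treated as also owning Elif Baptiste's interest in Pinebrook Trust, giving 66% + 21% = 87%.
Chain via Pinebrook Trust → Vantage Group plc (R2): 87% × 54% × 19% = 8.9262% of Meridian Manufacturing Inc.
Chain via Harbor Media Ltd → Wildmere Ventures LLC (R2): 74% × 85% × 54% = 33.966% of Meridian Manufacturing Inc.
Aggregating (R1): 8.9262% + 33.966% = 42.8922%.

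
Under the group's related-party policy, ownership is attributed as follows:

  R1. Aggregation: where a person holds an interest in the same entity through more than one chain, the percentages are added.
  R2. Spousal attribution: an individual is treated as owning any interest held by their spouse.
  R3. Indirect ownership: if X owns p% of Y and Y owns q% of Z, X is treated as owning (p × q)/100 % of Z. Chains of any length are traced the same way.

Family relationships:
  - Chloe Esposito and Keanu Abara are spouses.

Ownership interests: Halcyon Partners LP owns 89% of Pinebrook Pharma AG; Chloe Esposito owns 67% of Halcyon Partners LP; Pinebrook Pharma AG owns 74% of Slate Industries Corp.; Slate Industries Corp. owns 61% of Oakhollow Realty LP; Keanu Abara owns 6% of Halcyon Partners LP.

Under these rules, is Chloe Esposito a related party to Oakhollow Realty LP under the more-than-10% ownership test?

Yes

By spousal attribution (R2), Chloe Esposito is treated as also owning Keanu Abara's interest in Halcyon Partners LP, giving 67% + 6% = 73%.
Chain via Halcyon Partners LP → Pinebrook Pharma AG → Slate Industries Corp. (R3): 73% × 89% × 74% × 61% = 29.327458% of Oakhollow Realty LP.
29.327458% exceeds the 10% threshold, so Chloe is a related party to Oakhollow Realty LP.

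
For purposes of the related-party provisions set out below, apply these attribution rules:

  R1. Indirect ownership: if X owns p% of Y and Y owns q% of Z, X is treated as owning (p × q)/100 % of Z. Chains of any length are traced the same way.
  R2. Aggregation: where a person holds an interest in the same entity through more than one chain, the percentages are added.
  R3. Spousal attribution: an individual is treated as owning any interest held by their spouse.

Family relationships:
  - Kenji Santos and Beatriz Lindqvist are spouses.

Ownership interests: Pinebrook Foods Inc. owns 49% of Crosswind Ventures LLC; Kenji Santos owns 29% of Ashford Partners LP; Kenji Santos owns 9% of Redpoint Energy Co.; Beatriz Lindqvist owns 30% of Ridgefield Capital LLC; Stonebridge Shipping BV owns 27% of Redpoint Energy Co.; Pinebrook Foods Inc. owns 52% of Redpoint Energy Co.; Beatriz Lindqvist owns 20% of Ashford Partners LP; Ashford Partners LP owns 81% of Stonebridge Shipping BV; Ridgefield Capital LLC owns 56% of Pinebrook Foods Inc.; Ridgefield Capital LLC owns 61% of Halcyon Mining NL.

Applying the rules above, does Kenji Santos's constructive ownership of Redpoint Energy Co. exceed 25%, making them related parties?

Yes

By spousal attribution (R3), Kenji Santos is treated as also owning Beatriz Lindqvist's interest in Ashford Partners LP, giving 29% + 20% = 49%.
By spousal attribution (R3), Kenji Santos is treated as owning Beatriz Lindqvist's 30% interest in Ridgefield Capital LLC.
Chain via Ashford Partners LP → Stonebridge Shipping BV (R1): 49% × 81% × 27% = 10.7163% of Redpoint Energy Co.
Direct interest in Redpoint Energy Co: 9%.
Chain via Ridgefield Capital LLC → Pinebrook Foods Inc. (R1): 30% × 56% × 52% = 8.736% of Redpoint Energy Co.
Aggregating (R2): 10.7163% + 9% + 8.736% = 28.4523%.
28.4523% exceeds the 25% threshold, so Kenji is a related party to Redpoint Energy Co.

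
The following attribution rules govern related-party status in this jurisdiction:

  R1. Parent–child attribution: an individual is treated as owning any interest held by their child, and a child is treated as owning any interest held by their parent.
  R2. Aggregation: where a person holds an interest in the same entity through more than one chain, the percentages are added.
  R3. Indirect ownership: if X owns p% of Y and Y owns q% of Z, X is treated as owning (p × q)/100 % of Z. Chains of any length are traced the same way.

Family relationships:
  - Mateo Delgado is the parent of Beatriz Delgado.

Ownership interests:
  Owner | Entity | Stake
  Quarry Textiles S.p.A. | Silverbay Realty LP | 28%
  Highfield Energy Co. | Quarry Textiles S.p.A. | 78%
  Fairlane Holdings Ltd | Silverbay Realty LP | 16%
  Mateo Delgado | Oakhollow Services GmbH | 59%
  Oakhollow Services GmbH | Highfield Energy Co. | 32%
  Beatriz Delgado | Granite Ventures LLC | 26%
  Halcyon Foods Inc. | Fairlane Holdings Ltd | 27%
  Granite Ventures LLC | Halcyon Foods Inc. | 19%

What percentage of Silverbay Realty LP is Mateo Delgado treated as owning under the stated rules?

By parent–child attribution (R1), Mateo Delgado is treated as owning Beatriz Delgado's 26% interest in Granite Ventures LLC.
Chain via Oakhollow Services GmbH → Highfield Energy Co. → Quarry Textiles S.p.A. (R3): 59% × 32% × 78% × 28% = 4.123392% of Silverbay Realty LP.
Chain via Granite Ventures LLC → Halcyon Foods Inc. → Fairlane Holdings Ltd (R3): 26% × 19% × 27% × 16% = 0.213408% of Silverbay Realty LP.
Aggregating (R2): 4.123392% + 0.213408% = 4.3368%.

4.3368%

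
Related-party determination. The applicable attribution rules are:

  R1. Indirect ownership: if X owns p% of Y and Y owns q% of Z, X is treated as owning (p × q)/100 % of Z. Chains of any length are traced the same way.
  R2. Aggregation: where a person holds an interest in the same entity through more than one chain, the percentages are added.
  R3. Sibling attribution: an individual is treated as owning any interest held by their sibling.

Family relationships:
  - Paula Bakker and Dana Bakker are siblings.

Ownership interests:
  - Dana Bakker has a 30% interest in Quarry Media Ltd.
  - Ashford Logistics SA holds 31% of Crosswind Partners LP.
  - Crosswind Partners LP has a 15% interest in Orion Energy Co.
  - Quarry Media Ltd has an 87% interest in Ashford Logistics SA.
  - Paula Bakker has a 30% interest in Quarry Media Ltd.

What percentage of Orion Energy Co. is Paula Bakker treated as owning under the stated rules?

2.4273%

By sibling attribution (R3), Paula Bakker is treated as also owning Dana Bakker's interest in Quarry Media Ltd, giving 30% + 30% = 60%.
Chain via Quarry Media Ltd → Ashford Logistics SA → Crosswind Partners LP (R1): 60% × 87% × 31% × 15% = 2.4273% of Orion Energy Co.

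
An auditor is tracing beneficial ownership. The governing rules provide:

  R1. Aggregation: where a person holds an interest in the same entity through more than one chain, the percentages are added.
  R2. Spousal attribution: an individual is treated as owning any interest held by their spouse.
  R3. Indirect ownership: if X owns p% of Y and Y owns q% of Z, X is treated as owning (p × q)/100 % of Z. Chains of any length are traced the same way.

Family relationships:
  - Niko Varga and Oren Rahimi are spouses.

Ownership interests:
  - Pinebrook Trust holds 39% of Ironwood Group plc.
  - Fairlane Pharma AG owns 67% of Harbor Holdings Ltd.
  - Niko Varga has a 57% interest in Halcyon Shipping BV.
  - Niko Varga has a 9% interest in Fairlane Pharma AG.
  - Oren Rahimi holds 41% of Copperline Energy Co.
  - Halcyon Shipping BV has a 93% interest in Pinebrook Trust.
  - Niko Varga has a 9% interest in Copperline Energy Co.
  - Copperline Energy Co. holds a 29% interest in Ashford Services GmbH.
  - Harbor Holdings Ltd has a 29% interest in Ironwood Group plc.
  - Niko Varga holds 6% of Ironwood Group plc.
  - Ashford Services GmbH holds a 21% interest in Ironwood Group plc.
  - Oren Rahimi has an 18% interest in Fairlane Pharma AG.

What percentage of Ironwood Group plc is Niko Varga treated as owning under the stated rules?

34.965%

By spousal attribution (R2), Niko Varga is treated as also owning Oren Rahimi's interest in Fairlane Pharma AG, giving 9% + 18% = 27%.
By spousal attribution (R2), Niko Varga is treated as also owning Oren Rahimi's interest in Copperline Energy Co, giving 9% + 41% = 50%.
Chain via Fairlane Pharma AG → Harbor Holdings Ltd (R3): 27% × 67% × 29% = 5.2461% of Ironwood Group plc.
Chain via Copperline Energy Co. → Ashford Services GmbH (R3): 50% × 29% × 21% = 3.045% of Ironwood Group plc.
Chain via Halcyon Shipping BV → Pinebrook Trust (R3): 57% × 93% × 39% = 20.6739% of Ironwood Group plc.
Direct interest in Ironwood Group plc: 6%.
Aggregating (R1): 5.2461% + 3.045% + 20.6739% + 6% = 34.965%.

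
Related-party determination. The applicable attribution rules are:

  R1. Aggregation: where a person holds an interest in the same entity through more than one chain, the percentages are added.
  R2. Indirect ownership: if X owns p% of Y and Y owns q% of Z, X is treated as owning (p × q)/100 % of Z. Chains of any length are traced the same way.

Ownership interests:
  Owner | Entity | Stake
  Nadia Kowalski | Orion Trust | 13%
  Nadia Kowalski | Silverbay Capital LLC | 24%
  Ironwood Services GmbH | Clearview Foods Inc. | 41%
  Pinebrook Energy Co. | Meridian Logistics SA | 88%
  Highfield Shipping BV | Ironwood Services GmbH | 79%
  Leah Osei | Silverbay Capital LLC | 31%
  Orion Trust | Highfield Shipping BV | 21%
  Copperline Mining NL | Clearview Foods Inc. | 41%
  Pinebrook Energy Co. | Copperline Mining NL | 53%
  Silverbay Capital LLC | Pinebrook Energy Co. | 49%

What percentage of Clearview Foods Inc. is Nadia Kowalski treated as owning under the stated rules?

3.439695%

Chain via Orion Trust → Highfield Shipping BV → Ironwood Services GmbH (R2): 13% × 21% × 79% × 41% = 0.884247% of Clearview Foods Inc.
Chain via Silverbay Capital LLC → Pinebrook Energy Co. → Copperline Mining NL (R2): 24% × 49% × 53% × 41% = 2.555448% of Clearview Foods Inc.
Aggregating (R1): 0.884247% + 2.555448% = 3.439695%.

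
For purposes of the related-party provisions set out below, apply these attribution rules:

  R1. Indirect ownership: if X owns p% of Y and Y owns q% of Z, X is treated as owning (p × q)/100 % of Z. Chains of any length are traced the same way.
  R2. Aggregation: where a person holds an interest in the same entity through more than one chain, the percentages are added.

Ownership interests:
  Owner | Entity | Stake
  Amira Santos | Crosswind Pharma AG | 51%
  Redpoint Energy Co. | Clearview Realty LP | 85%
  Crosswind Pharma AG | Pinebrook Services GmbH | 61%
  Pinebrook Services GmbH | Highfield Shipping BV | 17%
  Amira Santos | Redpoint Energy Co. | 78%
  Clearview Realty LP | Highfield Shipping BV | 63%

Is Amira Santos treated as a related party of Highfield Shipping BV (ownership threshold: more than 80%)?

No

Chain via Redpoint Energy Co. → Clearview Realty LP (R1): 78% × 85% × 63% = 41.769% of Highfield Shipping BV.
Chain via Crosswind Pharma AG → Pinebrook Services GmbH (R1): 51% × 61% × 17% = 5.2887% of Highfield Shipping BV.
Aggregating (R2): 41.769% + 5.2887% = 47.0577%.
47.0577% does not exceed the 80% threshold, so Amira is not a related party to Highfield Shipping BV.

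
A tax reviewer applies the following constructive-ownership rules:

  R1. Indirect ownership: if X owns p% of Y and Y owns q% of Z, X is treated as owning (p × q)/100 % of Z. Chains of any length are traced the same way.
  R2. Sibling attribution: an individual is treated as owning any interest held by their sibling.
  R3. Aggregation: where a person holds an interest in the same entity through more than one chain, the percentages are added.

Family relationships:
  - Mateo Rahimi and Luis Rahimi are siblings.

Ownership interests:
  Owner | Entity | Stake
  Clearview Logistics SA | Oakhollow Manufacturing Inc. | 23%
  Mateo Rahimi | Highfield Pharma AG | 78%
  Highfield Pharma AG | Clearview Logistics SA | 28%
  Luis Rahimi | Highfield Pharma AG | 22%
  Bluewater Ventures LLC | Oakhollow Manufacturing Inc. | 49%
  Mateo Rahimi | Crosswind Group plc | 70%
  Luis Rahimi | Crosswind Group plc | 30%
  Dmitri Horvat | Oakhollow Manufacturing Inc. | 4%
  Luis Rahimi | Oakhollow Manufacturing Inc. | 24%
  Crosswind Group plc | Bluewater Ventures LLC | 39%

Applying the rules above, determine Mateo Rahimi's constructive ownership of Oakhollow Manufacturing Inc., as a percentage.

49.55%

By sibling attribution (R2), Mateo Rahimi is treated as also owning Luis Rahimi's interest in Highfield Pharma AG, giving 78% + 22% = 100%.
By sibling attribution (R2), Mateo Rahimi is treated as also owning Luis Rahimi's interest in Crosswind Group plc, giving 70% + 30% = 100%.
By sibling attribution (R2), Mateo Rahimi is treated as owning Luis Rahimi's 24% interest in Oakhollow Manufacturing Inc.
Chain via Highfield Pharma AG → Clearview Logistics SA (R1): 100% × 28% × 23% = 6.44% of Oakhollow Manufacturing Inc.
Chain via Crosswind Group plc → Bluewater Ventures LLC (R1): 100% × 39% × 49% = 19.11% of Oakhollow Manufacturing Inc.
Direct interest in Oakhollow Manufacturing Inc: 24%.
Aggregating (R3): 6.44% + 19.11% + 24% = 49.55%.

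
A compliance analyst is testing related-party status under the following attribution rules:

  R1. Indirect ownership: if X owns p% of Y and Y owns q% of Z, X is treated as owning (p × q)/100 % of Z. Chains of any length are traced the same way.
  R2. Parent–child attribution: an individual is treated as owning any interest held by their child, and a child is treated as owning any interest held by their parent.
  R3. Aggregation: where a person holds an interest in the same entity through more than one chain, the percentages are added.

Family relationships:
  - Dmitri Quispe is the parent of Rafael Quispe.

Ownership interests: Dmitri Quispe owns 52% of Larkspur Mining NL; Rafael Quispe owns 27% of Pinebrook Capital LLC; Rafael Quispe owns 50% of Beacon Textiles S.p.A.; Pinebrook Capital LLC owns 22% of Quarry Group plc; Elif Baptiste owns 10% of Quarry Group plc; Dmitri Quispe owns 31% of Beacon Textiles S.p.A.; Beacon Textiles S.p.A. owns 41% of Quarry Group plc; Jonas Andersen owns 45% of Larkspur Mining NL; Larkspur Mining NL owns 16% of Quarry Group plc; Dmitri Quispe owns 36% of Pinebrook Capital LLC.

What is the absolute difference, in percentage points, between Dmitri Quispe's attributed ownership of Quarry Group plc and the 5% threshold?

50.39

By parent–child attribution (R2), Dmitri Quispe is treated as also owning Rafael Quispe's interest in Pinebrook Capital LLC, giving 36% + 27% = 63%.
By parent–child attribution (R2), Dmitri Quispe is treated as also owning Rafael Quispe's interest in Beacon Textiles S.p.A, giving 31% + 50% = 81%.
Chain via Larkspur Mining NL (R1): 52% × 16% = 8.32% of Quarry Group plc.
Chain via Pinebrook Capital LLC (R1): 63% × 22% = 13.86% of Quarry Group plc.
Chain via Beacon Textiles S.p.A. (R1): 81% × 41% = 33.21% of Quarry Group plc.
Aggregating (R3): 8.32% + 13.86% + 33.21% = 55.39%.
55.39% exceeds the 5% threshold by 50.39 percentage points.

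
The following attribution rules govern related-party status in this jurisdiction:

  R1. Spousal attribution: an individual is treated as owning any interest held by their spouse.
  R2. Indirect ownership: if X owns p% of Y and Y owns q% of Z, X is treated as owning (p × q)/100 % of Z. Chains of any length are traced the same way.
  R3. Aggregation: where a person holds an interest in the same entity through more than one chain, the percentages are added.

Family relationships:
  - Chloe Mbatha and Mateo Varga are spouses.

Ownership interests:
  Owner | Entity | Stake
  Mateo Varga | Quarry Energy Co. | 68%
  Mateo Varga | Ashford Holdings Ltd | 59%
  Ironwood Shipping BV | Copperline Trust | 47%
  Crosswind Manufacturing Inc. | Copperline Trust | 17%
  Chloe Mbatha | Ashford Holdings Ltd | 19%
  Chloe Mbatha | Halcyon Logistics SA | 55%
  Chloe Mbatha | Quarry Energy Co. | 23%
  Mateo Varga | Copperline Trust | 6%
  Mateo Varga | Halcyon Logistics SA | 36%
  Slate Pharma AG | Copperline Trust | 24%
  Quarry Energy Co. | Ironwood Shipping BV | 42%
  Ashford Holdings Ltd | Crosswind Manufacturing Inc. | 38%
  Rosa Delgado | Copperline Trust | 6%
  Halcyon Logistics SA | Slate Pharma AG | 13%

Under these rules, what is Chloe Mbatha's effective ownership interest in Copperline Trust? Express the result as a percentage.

By spousal attribution (R1), Chloe Mbatha is treated as also owning Mateo Varga's interest in Quarry Energy Co, giving 23% + 68% = 91%.
By spousal attribution (R1), Chloe Mbatha is treated as also owning Mateo Varga's interest in Halcyon Logistics SA, giving 55% + 36% = 91%.
By spousal attribution (R1), Chloe Mbatha is treated as also owning Mateo Varga's interest in Ashford Holdings Ltd, giving 19% + 59% = 78%.
By spousal attribution (R1), Chloe Mbatha is treated as owning Mateo Varga's 6% interest in Copperline Trust.
Chain via Quarry Energy Co. → Ironwood Shipping BV (R2): 91% × 42% × 47% = 17.9634% of Copperline Trust.
Chain via Halcyon Logistics SA → Slate Pharma AG (R2): 91% × 13% × 24% = 2.8392% of Copperline Trust.
Chain via Ashford Holdings Ltd → Crosswind Manufacturing Inc. (R2): 78% × 38% × 17% = 5.0388% of Copperline Trust.
Direct interest in Copperline Trust: 6%.
Aggregating (R3): 17.9634% + 2.8392% + 5.0388% + 6% = 31.8414%.

31.8414%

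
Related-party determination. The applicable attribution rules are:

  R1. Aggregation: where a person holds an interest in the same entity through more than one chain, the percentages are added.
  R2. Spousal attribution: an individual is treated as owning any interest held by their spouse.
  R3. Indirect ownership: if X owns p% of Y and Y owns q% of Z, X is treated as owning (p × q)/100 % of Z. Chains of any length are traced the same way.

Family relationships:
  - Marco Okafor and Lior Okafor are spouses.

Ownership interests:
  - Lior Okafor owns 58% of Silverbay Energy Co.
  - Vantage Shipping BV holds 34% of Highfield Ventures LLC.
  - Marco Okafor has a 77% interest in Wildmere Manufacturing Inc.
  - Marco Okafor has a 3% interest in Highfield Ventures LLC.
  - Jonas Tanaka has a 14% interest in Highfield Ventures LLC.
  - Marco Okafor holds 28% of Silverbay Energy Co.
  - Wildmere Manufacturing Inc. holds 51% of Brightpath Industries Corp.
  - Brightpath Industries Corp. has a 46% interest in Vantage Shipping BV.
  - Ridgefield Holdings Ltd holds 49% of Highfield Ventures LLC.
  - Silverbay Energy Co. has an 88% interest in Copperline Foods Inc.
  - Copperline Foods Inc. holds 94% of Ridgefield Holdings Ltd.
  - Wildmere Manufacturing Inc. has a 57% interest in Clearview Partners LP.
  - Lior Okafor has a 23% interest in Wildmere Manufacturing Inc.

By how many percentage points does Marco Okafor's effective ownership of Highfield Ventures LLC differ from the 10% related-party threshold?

35.834608

By spousal attribution (R2), Marco Okafor is treated as also owning Lior Okafor's interest in Wildmere Manufacturing Inc, giving 77% + 23% = 100%.
By spousal attribution (R2), Marco Okafor is treated as also owning Lior Okafor's interest in Silverbay Energy Co, giving 28% + 58% = 86%.
Chain via Wildmere Manufacturing Inc. → Brightpath Industries Corp. → Vantage Shipping BV (R3): 100% × 51% × 46% × 34% = 7.9764% of Highfield Ventures LLC.
Chain via Silverbay Energy Co. → Copperline Foods Inc. → Ridgefield Holdings Ltd (R3): 86% × 88% × 94% × 49% = 34.858208% of Highfield Ventures LLC.
Direct interest in Highfield Ventures LLC: 3%.
Aggregating (R1): 7.9764% + 34.858208% + 3% = 45.834608%.
45.834608% exceeds the 10% threshold by 35.834608 percentage points.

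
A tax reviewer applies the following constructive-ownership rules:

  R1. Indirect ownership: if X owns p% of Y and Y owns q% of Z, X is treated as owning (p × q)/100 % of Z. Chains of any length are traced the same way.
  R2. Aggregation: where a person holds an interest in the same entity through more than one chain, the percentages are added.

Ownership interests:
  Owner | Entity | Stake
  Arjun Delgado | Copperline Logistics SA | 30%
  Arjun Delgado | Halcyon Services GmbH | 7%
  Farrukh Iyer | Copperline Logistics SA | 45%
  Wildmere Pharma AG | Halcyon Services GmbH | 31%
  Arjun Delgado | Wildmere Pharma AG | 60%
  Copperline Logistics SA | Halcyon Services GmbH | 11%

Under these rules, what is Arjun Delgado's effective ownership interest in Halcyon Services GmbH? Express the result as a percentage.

28.9%

Chain via Copperline Logistics SA (R1): 30% × 11% = 3.3% of Halcyon Services GmbH.
Chain via Wildmere Pharma AG (R1): 60% × 31% = 18.6% of Halcyon Services GmbH.
Direct interest in Halcyon Services GmbH: 7%.
Aggregating (R2): 3.3% + 18.6% + 7% = 28.9%.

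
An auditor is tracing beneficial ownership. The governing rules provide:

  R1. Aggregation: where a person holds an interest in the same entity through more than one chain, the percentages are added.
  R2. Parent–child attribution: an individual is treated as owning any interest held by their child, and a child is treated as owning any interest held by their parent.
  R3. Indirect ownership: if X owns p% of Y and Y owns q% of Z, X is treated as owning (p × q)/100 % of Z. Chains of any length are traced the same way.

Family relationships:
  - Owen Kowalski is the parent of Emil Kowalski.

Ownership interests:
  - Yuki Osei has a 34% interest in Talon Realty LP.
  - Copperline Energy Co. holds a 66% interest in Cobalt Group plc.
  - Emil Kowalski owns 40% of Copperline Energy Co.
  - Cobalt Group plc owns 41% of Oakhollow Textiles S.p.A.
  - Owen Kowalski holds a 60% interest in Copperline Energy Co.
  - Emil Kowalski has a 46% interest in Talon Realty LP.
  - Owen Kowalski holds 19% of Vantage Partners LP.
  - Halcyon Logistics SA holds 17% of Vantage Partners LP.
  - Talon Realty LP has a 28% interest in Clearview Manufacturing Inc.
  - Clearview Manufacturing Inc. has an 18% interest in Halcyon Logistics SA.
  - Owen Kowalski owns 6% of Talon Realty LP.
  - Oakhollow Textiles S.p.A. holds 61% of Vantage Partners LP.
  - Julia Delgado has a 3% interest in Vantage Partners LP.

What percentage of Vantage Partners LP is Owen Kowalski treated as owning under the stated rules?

By parent–child attribution (R2), Owen Kowalski is treated as also owning Emil Kowalski's interest in Copperline Energy Co, giving 60% + 40% = 100%.
By parent–child attribution (R2), Owen Kowalski is treated as also owning Emil Kowalski's interest in Talon Realty LP, giving 6% + 46% = 52%.
Chain via Copperline Energy Co. → Cobalt Group plc → Oakhollow Textiles S.p.A. (R3): 100% × 66% × 41% × 61% = 16.5066% of Vantage Partners LP.
Chain via Talon Realty LP → Clearview Manufacturing Inc. → Halcyon Logistics SA (R3): 52% × 28% × 18% × 17% = 0.445536% of Vantage Partners LP.
Direct interest in Vantage Partners LP: 19%.
Aggregating (R1): 16.5066% + 0.445536% + 19% = 35.952136%.

35.952136%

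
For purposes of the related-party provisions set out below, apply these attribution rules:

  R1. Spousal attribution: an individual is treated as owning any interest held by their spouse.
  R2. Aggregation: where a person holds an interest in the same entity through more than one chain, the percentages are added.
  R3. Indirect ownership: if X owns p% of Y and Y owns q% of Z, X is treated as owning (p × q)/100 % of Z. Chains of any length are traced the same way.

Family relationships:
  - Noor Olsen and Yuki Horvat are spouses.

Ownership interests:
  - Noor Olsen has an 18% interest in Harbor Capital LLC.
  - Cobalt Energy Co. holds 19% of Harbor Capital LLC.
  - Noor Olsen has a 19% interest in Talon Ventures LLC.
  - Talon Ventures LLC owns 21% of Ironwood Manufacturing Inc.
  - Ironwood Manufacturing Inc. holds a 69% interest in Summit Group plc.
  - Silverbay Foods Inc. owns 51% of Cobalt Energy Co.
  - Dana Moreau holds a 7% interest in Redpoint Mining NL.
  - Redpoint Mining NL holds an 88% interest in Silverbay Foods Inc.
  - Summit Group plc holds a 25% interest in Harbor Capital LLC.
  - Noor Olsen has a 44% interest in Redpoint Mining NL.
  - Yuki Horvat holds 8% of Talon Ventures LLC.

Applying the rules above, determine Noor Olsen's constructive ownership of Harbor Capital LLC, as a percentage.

By spousal attribution (R1), Noor Olsen is treated as also owning Yuki Horvat's interest in Talon Ventures LLC, giving 19% + 8% = 27%.
Chain via Redpoint Mining NL → Silverbay Foods Inc. → Cobalt Energy Co. (R3): 44% × 88% × 51% × 19% = 3.751968% of Harbor Capital LLC.
Chain via Talon Ventures LLC → Ironwood Manufacturing Inc. → Summit Group plc (R3): 27% × 21% × 69% × 25% = 0.978075% of Harbor Capital LLC.
Direct interest in Harbor Capital LLC: 18%.
Aggregating (R2): 3.751968% + 0.978075% + 18% = 22.730043%.

22.730043%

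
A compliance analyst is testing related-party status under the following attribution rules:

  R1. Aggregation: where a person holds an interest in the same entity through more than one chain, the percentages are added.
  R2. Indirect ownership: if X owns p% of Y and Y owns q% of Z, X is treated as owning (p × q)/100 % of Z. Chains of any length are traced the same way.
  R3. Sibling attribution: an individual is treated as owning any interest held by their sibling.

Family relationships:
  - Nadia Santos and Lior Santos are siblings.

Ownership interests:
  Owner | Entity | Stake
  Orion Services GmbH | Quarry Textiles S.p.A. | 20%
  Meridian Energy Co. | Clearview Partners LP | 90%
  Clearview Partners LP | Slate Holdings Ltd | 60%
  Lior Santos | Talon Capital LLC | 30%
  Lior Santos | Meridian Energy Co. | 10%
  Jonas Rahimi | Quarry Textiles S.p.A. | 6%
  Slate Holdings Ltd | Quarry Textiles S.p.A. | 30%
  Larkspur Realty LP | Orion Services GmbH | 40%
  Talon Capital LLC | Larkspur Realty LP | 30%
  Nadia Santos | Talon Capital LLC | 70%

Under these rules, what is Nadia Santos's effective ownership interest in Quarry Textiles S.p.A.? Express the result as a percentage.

By sibling attribution (R3), Nadia Santos is treated as also owning Lior Santos's interest in Talon Capital LLC, giving 70% + 30% = 100%.
By sibling attribution (R3), Nadia Santos is treated as owning Lior Santos's 10% interest in Meridian Energy Co.
Chain via Talon Capital LLC → Larkspur Realty LP → Orion Services GmbH (R2): 100% × 30% × 40% × 20% = 2.4% of Quarry Textiles S.p.A.
Chain via Meridian Energy Co. → Clearview Partners LP → Slate Holdings Ltd (R2): 10% × 90% × 60% × 30% = 1.62% of Quarry Textiles S.p.A.
Aggregating (R1): 2.4% + 1.62% = 4.02%.

4.02%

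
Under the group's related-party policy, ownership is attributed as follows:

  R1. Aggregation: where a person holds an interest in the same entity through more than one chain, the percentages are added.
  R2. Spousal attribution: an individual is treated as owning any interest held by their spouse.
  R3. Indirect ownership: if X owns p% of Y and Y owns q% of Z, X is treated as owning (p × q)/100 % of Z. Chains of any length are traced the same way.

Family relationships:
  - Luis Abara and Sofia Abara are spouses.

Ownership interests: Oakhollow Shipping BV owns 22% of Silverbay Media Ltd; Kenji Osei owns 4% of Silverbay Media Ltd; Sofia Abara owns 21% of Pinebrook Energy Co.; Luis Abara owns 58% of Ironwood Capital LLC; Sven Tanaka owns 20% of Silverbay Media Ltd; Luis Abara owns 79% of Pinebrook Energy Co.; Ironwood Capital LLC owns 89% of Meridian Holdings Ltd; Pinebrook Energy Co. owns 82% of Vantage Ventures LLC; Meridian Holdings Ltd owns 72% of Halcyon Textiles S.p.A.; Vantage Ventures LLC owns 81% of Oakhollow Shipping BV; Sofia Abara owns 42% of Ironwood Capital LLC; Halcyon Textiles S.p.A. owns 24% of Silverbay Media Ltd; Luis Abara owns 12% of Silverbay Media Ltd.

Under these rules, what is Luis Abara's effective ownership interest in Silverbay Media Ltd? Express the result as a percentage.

41.9916%

By spousal attribution (R2), Luis Abara is treated as also owning Sofia Abara's interest in Ironwood Capital LLC, giving 58% + 42% = 100%.
By spousal attribution (R2), Luis Abara is treated as also owning Sofia Abara's interest in Pinebrook Energy Co, giving 79% + 21% = 100%.
Chain via Ironwood Capital LLC → Meridian Holdings Ltd → Halcyon Textiles S.p.A. (R3): 100% × 89% × 72% × 24% = 15.3792% of Silverbay Media Ltd.
Chain via Pinebrook Energy Co. → Vantage Ventures LLC → Oakhollow Shipping BV (R3): 100% × 82% × 81% × 22% = 14.6124% of Silverbay Media Ltd.
Direct interest in Silverbay Media Ltd: 12%.
Aggregating (R1): 15.3792% + 14.6124% + 12% = 41.9916%.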